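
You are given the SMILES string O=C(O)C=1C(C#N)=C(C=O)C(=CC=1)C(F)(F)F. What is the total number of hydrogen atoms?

4

Walk through each heavy atom and fill implicit hydrogens from standard valence (C 4, N 3, O 2, S 2, halogen 1):
  atom 1: O, bond orders sum to 2 (valence 2) → 0 H
  atom 2: C, bond orders sum to 4 (valence 4) → 0 H
  atom 3: O, bond orders sum to 1 (valence 2) → 1 H
  atom 4: C, bond orders sum to 4 (valence 4) → 0 H
  atom 5: C, bond orders sum to 4 (valence 4) → 0 H
  atom 6: C, bond orders sum to 4 (valence 4) → 0 H
  atom 7: N, bond orders sum to 3 (valence 3) → 0 H
  atom 8: C, bond orders sum to 4 (valence 4) → 0 H
  atom 9: C, bond orders sum to 3 (valence 4) → 1 H
  atom 10: O, bond orders sum to 2 (valence 2) → 0 H
  atom 11: C, bond orders sum to 4 (valence 4) → 0 H
  atom 12: C, bond orders sum to 3 (valence 4) → 1 H
  atom 13: C, bond orders sum to 3 (valence 4) → 1 H
  atom 14: C, bond orders sum to 4 (valence 4) → 0 H
  atom 15: F (halogen, monovalent) → 0 H
  atom 16: F (halogen, monovalent) → 0 H
  atom 17: F (halogen, monovalent) → 0 H
Total hydrogens: 4.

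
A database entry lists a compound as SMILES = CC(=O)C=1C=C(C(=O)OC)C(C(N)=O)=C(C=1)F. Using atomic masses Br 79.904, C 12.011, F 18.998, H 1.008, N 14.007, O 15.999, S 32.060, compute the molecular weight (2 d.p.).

First, the molecular formula is C11H10FNO4 (counting implicit H from valence).
  C: 11 × 12.011 = 132.121
  F: 1 × 18.998 = 18.998
  H: 10 × 1.008 = 10.080
  N: 1 × 14.007 = 14.007
  O: 4 × 15.999 = 63.996
Sum: 11×12.011 + 1×18.998 + 10×1.008 + 1×14.007 + 4×15.999 = 239.202 → 239.20 g/mol.

239.20 g/mol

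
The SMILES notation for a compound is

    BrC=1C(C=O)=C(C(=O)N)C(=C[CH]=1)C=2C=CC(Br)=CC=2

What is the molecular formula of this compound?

Walk through each heavy atom and fill implicit hydrogens from standard valence (C 4, N 3, O 2, S 2, halogen 1):
  atom 1: Br (halogen, monovalent) → 0 H
  atom 2: C, bond orders sum to 4 (valence 4) → 0 H
  atom 3: C, bond orders sum to 4 (valence 4) → 0 H
  atom 4: C, bond orders sum to 3 (valence 4) → 1 H
  atom 5: O, bond orders sum to 2 (valence 2) → 0 H
  atom 6: C, bond orders sum to 4 (valence 4) → 0 H
  atom 7: C, bond orders sum to 4 (valence 4) → 0 H
  atom 8: O, bond orders sum to 2 (valence 2) → 0 H
  atom 9: N, bond orders sum to 1 (valence 3) → 2 H
  atom 10: C, bond orders sum to 4 (valence 4) → 0 H
  atom 11: C, bond orders sum to 3 (valence 4) → 1 H
  atom 12: C with explicit H count 1
  atom 13: C, bond orders sum to 4 (valence 4) → 0 H
  atom 14: C, bond orders sum to 3 (valence 4) → 1 H
  atom 15: C, bond orders sum to 3 (valence 4) → 1 H
  atom 16: C, bond orders sum to 4 (valence 4) → 0 H
  atom 17: Br (halogen, monovalent) → 0 H
  atom 18: C, bond orders sum to 3 (valence 4) → 1 H
  atom 19: C, bond orders sum to 3 (valence 4) → 1 H
Totals → C:14, H:9, Br:2, N:1, O:2.
In Hill order: C14H9Br2NO2.

C14H9Br2NO2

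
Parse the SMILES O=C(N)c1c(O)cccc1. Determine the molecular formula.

Walk through each heavy atom and fill implicit hydrogens from standard valence (C 4, N 3, O 2, S 2, halogen 1); for lowercase aromatic atoms, an aromatic c carries 1 H when it has two neighbours and 0 H with three, and aromatic n carries 0 H:
  atom 1: O, bond orders sum to 2 (valence 2) → 0 H
  atom 2: C, bond orders sum to 4 (valence 4) → 0 H
  atom 3: N, bond orders sum to 1 (valence 3) → 2 H
  atom 4: aromatic c, 3 neighbours → 0 H
  atom 5: aromatic c, 3 neighbours → 0 H
  atom 6: O, bond orders sum to 1 (valence 2) → 1 H
  atom 7: aromatic c, 2 neighbours → 1 H
  atom 8: aromatic c, 2 neighbours → 1 H
  atom 9: aromatic c, 2 neighbours → 1 H
  atom 10: aromatic c, 2 neighbours → 1 H
Totals → C:7, H:7, N:1, O:2.

C7H7NO2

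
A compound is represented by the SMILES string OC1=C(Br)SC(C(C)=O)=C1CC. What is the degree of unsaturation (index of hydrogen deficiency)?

Molecular formula: C8H9BrO2S.
DoU = (2C + 2 + N − H − X) / 2, where X is the halogen count and O/S are ignored.
    = (2·8 + 2 + 0 − 9 − 1) / 2 = 8 / 2 = 4.

4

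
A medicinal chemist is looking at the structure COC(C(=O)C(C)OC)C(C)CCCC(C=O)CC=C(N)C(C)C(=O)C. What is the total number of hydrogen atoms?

Walk through each heavy atom and fill implicit hydrogens from standard valence (C 4, N 3, O 2, S 2, halogen 1):
  atom 1: C, bond orders sum to 1 (valence 4) → 3 H
  atom 2: O, bond orders sum to 2 (valence 2) → 0 H
  atom 3: C, bond orders sum to 3 (valence 4) → 1 H
  atom 4: C, bond orders sum to 4 (valence 4) → 0 H
  atom 5: O, bond orders sum to 2 (valence 2) → 0 H
  atom 6: C, bond orders sum to 3 (valence 4) → 1 H
  atom 7: C, bond orders sum to 1 (valence 4) → 3 H
  atom 8: O, bond orders sum to 2 (valence 2) → 0 H
  atom 9: C, bond orders sum to 1 (valence 4) → 3 H
  atom 10: C, bond orders sum to 3 (valence 4) → 1 H
  atom 11: C, bond orders sum to 1 (valence 4) → 3 H
  atom 12: C, bond orders sum to 2 (valence 4) → 2 H
  atom 13: C, bond orders sum to 2 (valence 4) → 2 H
  atom 14: C, bond orders sum to 2 (valence 4) → 2 H
  atom 15: C, bond orders sum to 3 (valence 4) → 1 H
  atom 16: C, bond orders sum to 3 (valence 4) → 1 H
  atom 17: O, bond orders sum to 2 (valence 2) → 0 H
  atom 18: C, bond orders sum to 2 (valence 4) → 2 H
  atom 19: C, bond orders sum to 3 (valence 4) → 1 H
  atom 20: C, bond orders sum to 4 (valence 4) → 0 H
  atom 21: N, bond orders sum to 1 (valence 3) → 2 H
  atom 22: C, bond orders sum to 3 (valence 4) → 1 H
  atom 23: C, bond orders sum to 1 (valence 4) → 3 H
  atom 24: C, bond orders sum to 4 (valence 4) → 0 H
  atom 25: O, bond orders sum to 2 (valence 2) → 0 H
  atom 26: C, bond orders sum to 1 (valence 4) → 3 H
Total hydrogens: 35.

35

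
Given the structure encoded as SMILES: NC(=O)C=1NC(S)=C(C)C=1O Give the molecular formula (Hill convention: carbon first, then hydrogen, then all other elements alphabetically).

C6H8N2O2S

Walk through each heavy atom and fill implicit hydrogens from standard valence (C 4, N 3, O 2, S 2, halogen 1):
  atom 1: N, bond orders sum to 1 (valence 3) → 2 H
  atom 2: C, bond orders sum to 4 (valence 4) → 0 H
  atom 3: O, bond orders sum to 2 (valence 2) → 0 H
  atom 4: C, bond orders sum to 4 (valence 4) → 0 H
  atom 5: N, bond orders sum to 2 (valence 3) → 1 H
  atom 6: C, bond orders sum to 4 (valence 4) → 0 H
  atom 7: S, bond orders sum to 1 (valence 2) → 1 H
  atom 8: C, bond orders sum to 4 (valence 4) → 0 H
  atom 9: C, bond orders sum to 1 (valence 4) → 3 H
  atom 10: C, bond orders sum to 4 (valence 4) → 0 H
  atom 11: O, bond orders sum to 1 (valence 2) → 1 H
Totals → C:6, H:8, N:2, O:2, S:1.
In Hill order: C6H8N2O2S.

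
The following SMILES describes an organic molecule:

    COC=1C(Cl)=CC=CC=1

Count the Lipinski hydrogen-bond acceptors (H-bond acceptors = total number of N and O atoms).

1

N atoms: 0; O atoms: 1.
Lipinski HBA = 0 + 1 = 1.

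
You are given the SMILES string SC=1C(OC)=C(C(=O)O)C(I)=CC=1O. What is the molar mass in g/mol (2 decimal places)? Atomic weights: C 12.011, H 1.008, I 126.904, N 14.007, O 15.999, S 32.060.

326.10 g/mol

First, the molecular formula is C8H7IO4S (counting implicit H from valence).
  C: 8 × 12.011 = 96.088
  H: 7 × 1.008 = 7.056
  I: 1 × 126.904 = 126.904
  O: 4 × 15.999 = 63.996
  S: 1 × 32.060 = 32.060
Sum: 8×12.011 + 7×1.008 + 1×126.904 + 4×15.999 + 1×32.060 = 326.104 → 326.10 g/mol.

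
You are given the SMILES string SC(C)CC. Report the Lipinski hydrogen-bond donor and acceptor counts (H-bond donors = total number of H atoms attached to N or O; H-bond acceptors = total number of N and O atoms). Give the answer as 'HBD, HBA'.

0, 0

Donors: find every N or O and count the H atoms it carries.
  (no N or O atoms present)
Lipinski HBD = 0.
Acceptors: N atoms = 0, O atoms = 0 → HBA = 0.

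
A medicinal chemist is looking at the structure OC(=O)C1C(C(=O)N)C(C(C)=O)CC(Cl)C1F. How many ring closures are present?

In SMILES, each pair of matching ring-closure digits denotes one ring-closing bond; the number of such bonds equals the number of independent rings.
Ring-closure bonds here: 1.

1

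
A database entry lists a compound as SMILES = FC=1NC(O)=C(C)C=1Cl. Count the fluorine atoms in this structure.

Scan the SMILES for F atoms (remember two-letter symbols like Cl and Br are single atoms).
Fluorine count: 1.

1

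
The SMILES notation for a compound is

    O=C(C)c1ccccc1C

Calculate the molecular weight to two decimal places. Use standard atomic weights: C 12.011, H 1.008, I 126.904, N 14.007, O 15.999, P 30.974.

134.18 g/mol

First, the molecular formula is C9H10O (counting implicit H from valence).
  C: 9 × 12.011 = 108.099
  H: 10 × 1.008 = 10.080
  O: 1 × 15.999 = 15.999
Sum: 9×12.011 + 10×1.008 + 1×15.999 = 134.178 → 134.18 g/mol.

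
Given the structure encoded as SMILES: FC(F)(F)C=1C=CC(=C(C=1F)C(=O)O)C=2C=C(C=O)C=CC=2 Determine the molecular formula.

Walk through each heavy atom and fill implicit hydrogens from standard valence (C 4, N 3, O 2, S 2, halogen 1):
  atom 1: F (halogen, monovalent) → 0 H
  atom 2: C, bond orders sum to 4 (valence 4) → 0 H
  atom 3: F (halogen, monovalent) → 0 H
  atom 4: F (halogen, monovalent) → 0 H
  atom 5: C, bond orders sum to 4 (valence 4) → 0 H
  atom 6: C, bond orders sum to 3 (valence 4) → 1 H
  atom 7: C, bond orders sum to 3 (valence 4) → 1 H
  atom 8: C, bond orders sum to 4 (valence 4) → 0 H
  atom 9: C, bond orders sum to 4 (valence 4) → 0 H
  atom 10: C, bond orders sum to 4 (valence 4) → 0 H
  atom 11: F (halogen, monovalent) → 0 H
  atom 12: C, bond orders sum to 4 (valence 4) → 0 H
  atom 13: O, bond orders sum to 2 (valence 2) → 0 H
  atom 14: O, bond orders sum to 1 (valence 2) → 1 H
  atom 15: C, bond orders sum to 4 (valence 4) → 0 H
  atom 16: C, bond orders sum to 3 (valence 4) → 1 H
  atom 17: C, bond orders sum to 4 (valence 4) → 0 H
  atom 18: C, bond orders sum to 3 (valence 4) → 1 H
  atom 19: O, bond orders sum to 2 (valence 2) → 0 H
  atom 20: C, bond orders sum to 3 (valence 4) → 1 H
  atom 21: C, bond orders sum to 3 (valence 4) → 1 H
  atom 22: C, bond orders sum to 3 (valence 4) → 1 H
Totals → C:15, H:8, F:4, O:3.
In Hill order: C15H8F4O3.

C15H8F4O3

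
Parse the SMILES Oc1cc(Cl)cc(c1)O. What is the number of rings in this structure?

1

In SMILES, each pair of matching ring-closure digits denotes one ring-closing bond; the number of such bonds equals the number of independent rings.
Ring-closure bonds here: 1.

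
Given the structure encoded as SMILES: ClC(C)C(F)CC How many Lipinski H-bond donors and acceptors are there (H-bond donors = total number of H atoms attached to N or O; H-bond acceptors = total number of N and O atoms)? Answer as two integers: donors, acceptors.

0, 0

Donors: find every N or O and count the H atoms it carries.
  (no N or O atoms present)
Lipinski HBD = 0.
Acceptors: N atoms = 0, O atoms = 0 → HBA = 0.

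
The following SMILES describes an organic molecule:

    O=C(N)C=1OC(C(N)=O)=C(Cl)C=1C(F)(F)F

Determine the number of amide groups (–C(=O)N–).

2

The amide motif appears at heavy-atom positions 2, 7 in the SMILES.
Amide count: 2.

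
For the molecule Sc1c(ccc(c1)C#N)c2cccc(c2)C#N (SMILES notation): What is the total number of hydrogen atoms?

Walk through each heavy atom and fill implicit hydrogens from standard valence (C 4, N 3, O 2, S 2, halogen 1); for lowercase aromatic atoms, an aromatic c carries 1 H when it has two neighbours and 0 H with three, and aromatic n carries 0 H:
  atom 1: S, bond orders sum to 1 (valence 2) → 1 H
  atom 2: aromatic c, 3 neighbours → 0 H
  atom 3: aromatic c, 3 neighbours → 0 H
  atom 4: aromatic c, 2 neighbours → 1 H
  atom 5: aromatic c, 2 neighbours → 1 H
  atom 6: aromatic c, 3 neighbours → 0 H
  atom 7: aromatic c, 2 neighbours → 1 H
  atom 8: C, bond orders sum to 4 (valence 4) → 0 H
  atom 9: N, bond orders sum to 3 (valence 3) → 0 H
  atom 10: aromatic c, 3 neighbours → 0 H
  atom 11: aromatic c, 2 neighbours → 1 H
  atom 12: aromatic c, 2 neighbours → 1 H
  atom 13: aromatic c, 2 neighbours → 1 H
  atom 14: aromatic c, 3 neighbours → 0 H
  atom 15: aromatic c, 2 neighbours → 1 H
  atom 16: C, bond orders sum to 4 (valence 4) → 0 H
  atom 17: N, bond orders sum to 3 (valence 3) → 0 H
Total hydrogens: 8.

8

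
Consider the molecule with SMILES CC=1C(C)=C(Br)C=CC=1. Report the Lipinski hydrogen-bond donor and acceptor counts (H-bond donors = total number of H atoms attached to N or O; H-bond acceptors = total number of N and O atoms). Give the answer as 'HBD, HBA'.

Donors: find every N or O and count the H atoms it carries.
  (no N or O atoms present)
Lipinski HBD = 0.
Acceptors: N atoms = 0, O atoms = 0 → HBA = 0.

0, 0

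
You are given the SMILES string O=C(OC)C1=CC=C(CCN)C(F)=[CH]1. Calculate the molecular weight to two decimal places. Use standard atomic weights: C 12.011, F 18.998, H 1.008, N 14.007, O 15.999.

First, the molecular formula is C10H12FNO2 (counting implicit H from valence).
  C: 10 × 12.011 = 120.110
  F: 1 × 18.998 = 18.998
  H: 12 × 1.008 = 12.096
  N: 1 × 14.007 = 14.007
  O: 2 × 15.999 = 31.998
Sum: 10×12.011 + 1×18.998 + 12×1.008 + 1×14.007 + 2×15.999 = 197.209 → 197.21 g/mol.

197.21 g/mol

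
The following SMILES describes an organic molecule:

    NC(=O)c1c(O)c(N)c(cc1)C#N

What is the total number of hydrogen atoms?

7

Walk through each heavy atom and fill implicit hydrogens from standard valence (C 4, N 3, O 2, S 2, halogen 1); for lowercase aromatic atoms, an aromatic c carries 1 H when it has two neighbours and 0 H with three, and aromatic n carries 0 H:
  atom 1: N, bond orders sum to 1 (valence 3) → 2 H
  atom 2: C, bond orders sum to 4 (valence 4) → 0 H
  atom 3: O, bond orders sum to 2 (valence 2) → 0 H
  atom 4: aromatic c, 3 neighbours → 0 H
  atom 5: aromatic c, 3 neighbours → 0 H
  atom 6: O, bond orders sum to 1 (valence 2) → 1 H
  atom 7: aromatic c, 3 neighbours → 0 H
  atom 8: N, bond orders sum to 1 (valence 3) → 2 H
  atom 9: aromatic c, 3 neighbours → 0 H
  atom 10: aromatic c, 2 neighbours → 1 H
  atom 11: aromatic c, 2 neighbours → 1 H
  atom 12: C, bond orders sum to 4 (valence 4) → 0 H
  atom 13: N, bond orders sum to 3 (valence 3) → 0 H
Total hydrogens: 7.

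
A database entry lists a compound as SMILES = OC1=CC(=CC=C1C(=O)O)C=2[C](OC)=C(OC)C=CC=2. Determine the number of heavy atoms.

Every atom symbol written in the SMILES (organic subset) is one heavy atom; implicit H are not written.
Heavy atoms by element → C:15, O:5.
Total: 20.

20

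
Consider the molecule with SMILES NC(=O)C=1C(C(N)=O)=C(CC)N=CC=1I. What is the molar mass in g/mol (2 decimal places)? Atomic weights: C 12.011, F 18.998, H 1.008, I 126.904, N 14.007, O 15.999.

319.10 g/mol

First, the molecular formula is C9H10IN3O2 (counting implicit H from valence).
  C: 9 × 12.011 = 108.099
  H: 10 × 1.008 = 10.080
  I: 1 × 126.904 = 126.904
  N: 3 × 14.007 = 42.021
  O: 2 × 15.999 = 31.998
Sum: 9×12.011 + 10×1.008 + 1×126.904 + 3×14.007 + 2×15.999 = 319.102 → 319.10 g/mol.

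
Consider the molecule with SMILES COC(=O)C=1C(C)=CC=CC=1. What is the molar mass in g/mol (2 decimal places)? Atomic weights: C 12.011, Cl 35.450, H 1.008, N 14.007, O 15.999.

First, the molecular formula is C9H10O2 (counting implicit H from valence).
  C: 9 × 12.011 = 108.099
  H: 10 × 1.008 = 10.080
  O: 2 × 15.999 = 31.998
Sum: 9×12.011 + 10×1.008 + 2×15.999 = 150.177 → 150.18 g/mol.

150.18 g/mol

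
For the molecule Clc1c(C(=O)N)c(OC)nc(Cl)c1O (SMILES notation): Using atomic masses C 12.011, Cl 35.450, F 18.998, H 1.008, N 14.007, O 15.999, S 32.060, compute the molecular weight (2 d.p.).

First, the molecular formula is C7H6Cl2N2O3 (counting implicit H from valence).
  C: 7 × 12.011 = 84.077
  Cl: 2 × 35.450 = 70.900
  H: 6 × 1.008 = 6.048
  N: 2 × 14.007 = 28.014
  O: 3 × 15.999 = 47.997
Sum: 7×12.011 + 2×35.450 + 6×1.008 + 2×14.007 + 3×15.999 = 237.036 → 237.04 g/mol.

237.04 g/mol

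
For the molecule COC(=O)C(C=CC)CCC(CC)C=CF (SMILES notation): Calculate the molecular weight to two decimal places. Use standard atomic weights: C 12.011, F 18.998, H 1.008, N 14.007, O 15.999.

228.31 g/mol

First, the molecular formula is C13H21FO2 (counting implicit H from valence).
  C: 13 × 12.011 = 156.143
  F: 1 × 18.998 = 18.998
  H: 21 × 1.008 = 21.168
  O: 2 × 15.999 = 31.998
Sum: 13×12.011 + 1×18.998 + 21×1.008 + 2×15.999 = 228.307 → 228.31 g/mol.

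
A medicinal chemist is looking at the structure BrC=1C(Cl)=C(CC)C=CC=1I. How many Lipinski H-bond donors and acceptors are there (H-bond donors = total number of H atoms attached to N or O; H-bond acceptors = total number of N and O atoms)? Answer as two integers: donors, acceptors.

0, 0

Donors: find every N or O and count the H atoms it carries.
  (no N or O atoms present)
Lipinski HBD = 0.
Acceptors: N atoms = 0, O atoms = 0 → HBA = 0.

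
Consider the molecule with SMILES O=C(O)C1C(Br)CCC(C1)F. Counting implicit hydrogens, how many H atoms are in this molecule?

Walk through each heavy atom and fill implicit hydrogens from standard valence (C 4, N 3, O 2, S 2, halogen 1):
  atom 1: O, bond orders sum to 2 (valence 2) → 0 H
  atom 2: C, bond orders sum to 4 (valence 4) → 0 H
  atom 3: O, bond orders sum to 1 (valence 2) → 1 H
  atom 4: C, bond orders sum to 3 (valence 4) → 1 H
  atom 5: C, bond orders sum to 3 (valence 4) → 1 H
  atom 6: Br (halogen, monovalent) → 0 H
  atom 7: C, bond orders sum to 2 (valence 4) → 2 H
  atom 8: C, bond orders sum to 2 (valence 4) → 2 H
  atom 9: C, bond orders sum to 3 (valence 4) → 1 H
  atom 10: C, bond orders sum to 2 (valence 4) → 2 H
  atom 11: F (halogen, monovalent) → 0 H
Total hydrogens: 10.

10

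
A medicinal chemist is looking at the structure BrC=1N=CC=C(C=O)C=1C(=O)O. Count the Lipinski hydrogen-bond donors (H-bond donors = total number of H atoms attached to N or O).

1

Donors: find every N or O and count the H atoms it carries.
  atom 3 (N): bond orders sum to 3 → 0 H
  atom 8 (O): bond orders sum to 2 → 0 H
  atom 11 (O): bond orders sum to 2 → 0 H
  atom 12 (O): bond orders sum to 1 → 1 H
Lipinski HBD = 1.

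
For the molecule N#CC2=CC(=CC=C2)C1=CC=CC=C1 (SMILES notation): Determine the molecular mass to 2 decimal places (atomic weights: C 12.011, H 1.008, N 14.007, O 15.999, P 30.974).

179.22 g/mol

First, the molecular formula is C13H9N (counting implicit H from valence).
  C: 13 × 12.011 = 156.143
  H: 9 × 1.008 = 9.072
  N: 1 × 14.007 = 14.007
Sum: 13×12.011 + 9×1.008 + 1×14.007 = 179.222 → 179.22 g/mol.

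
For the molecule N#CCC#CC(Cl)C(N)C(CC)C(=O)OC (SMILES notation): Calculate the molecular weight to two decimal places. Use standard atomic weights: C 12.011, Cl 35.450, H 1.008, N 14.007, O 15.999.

First, the molecular formula is C11H15ClN2O2 (counting implicit H from valence).
  C: 11 × 12.011 = 132.121
  Cl: 1 × 35.450 = 35.450
  H: 15 × 1.008 = 15.120
  N: 2 × 14.007 = 28.014
  O: 2 × 15.999 = 31.998
Sum: 11×12.011 + 1×35.450 + 15×1.008 + 2×14.007 + 2×15.999 = 242.703 → 242.70 g/mol.

242.70 g/mol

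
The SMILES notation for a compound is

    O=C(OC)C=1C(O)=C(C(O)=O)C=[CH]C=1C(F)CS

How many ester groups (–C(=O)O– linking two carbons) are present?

The ester motif appears at heavy-atom position 2 in the SMILES.
Other groups present: 1 carboxylic acid, 1 hydroxyl, 1 thiol.
Ester count: 1.

1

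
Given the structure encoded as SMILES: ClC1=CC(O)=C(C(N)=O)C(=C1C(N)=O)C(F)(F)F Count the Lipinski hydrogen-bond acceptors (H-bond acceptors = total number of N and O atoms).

N atoms: 2; O atoms: 3.
Lipinski HBA = 2 + 3 = 5.

5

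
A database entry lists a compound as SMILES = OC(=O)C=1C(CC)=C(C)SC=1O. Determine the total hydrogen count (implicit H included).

Walk through each heavy atom and fill implicit hydrogens from standard valence (C 4, N 3, O 2, S 2, halogen 1):
  atom 1: O, bond orders sum to 1 (valence 2) → 1 H
  atom 2: C, bond orders sum to 4 (valence 4) → 0 H
  atom 3: O, bond orders sum to 2 (valence 2) → 0 H
  atom 4: C, bond orders sum to 4 (valence 4) → 0 H
  atom 5: C, bond orders sum to 4 (valence 4) → 0 H
  atom 6: C, bond orders sum to 2 (valence 4) → 2 H
  atom 7: C, bond orders sum to 1 (valence 4) → 3 H
  atom 8: C, bond orders sum to 4 (valence 4) → 0 H
  atom 9: C, bond orders sum to 1 (valence 4) → 3 H
  atom 10: S, bond orders sum to 2 (valence 2) → 0 H
  atom 11: C, bond orders sum to 4 (valence 4) → 0 H
  atom 12: O, bond orders sum to 1 (valence 2) → 1 H
Total hydrogens: 10.

10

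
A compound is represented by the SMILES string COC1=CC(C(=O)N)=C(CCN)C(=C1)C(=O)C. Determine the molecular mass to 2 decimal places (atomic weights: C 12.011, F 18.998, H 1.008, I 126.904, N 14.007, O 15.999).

236.27 g/mol

First, the molecular formula is C12H16N2O3 (counting implicit H from valence).
  C: 12 × 12.011 = 144.132
  H: 16 × 1.008 = 16.128
  N: 2 × 14.007 = 28.014
  O: 3 × 15.999 = 47.997
Sum: 12×12.011 + 16×1.008 + 2×14.007 + 3×15.999 = 236.271 → 236.27 g/mol.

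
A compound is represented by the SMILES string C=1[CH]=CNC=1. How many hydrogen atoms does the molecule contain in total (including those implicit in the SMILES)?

Walk through each heavy atom and fill implicit hydrogens from standard valence (C 4, N 3, O 2, S 2, halogen 1):
  atom 1: C, bond orders sum to 3 (valence 4) → 1 H
  atom 2: C with explicit H count 1
  atom 3: C, bond orders sum to 3 (valence 4) → 1 H
  atom 4: N, bond orders sum to 2 (valence 3) → 1 H
  atom 5: C, bond orders sum to 3 (valence 4) → 1 H
Total hydrogens: 5.

5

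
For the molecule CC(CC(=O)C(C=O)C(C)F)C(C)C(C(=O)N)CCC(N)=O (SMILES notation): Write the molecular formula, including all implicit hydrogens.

C15H25FN2O4

Walk through each heavy atom and fill implicit hydrogens from standard valence (C 4, N 3, O 2, S 2, halogen 1):
  atom 1: C, bond orders sum to 1 (valence 4) → 3 H
  atom 2: C, bond orders sum to 3 (valence 4) → 1 H
  atom 3: C, bond orders sum to 2 (valence 4) → 2 H
  atom 4: C, bond orders sum to 4 (valence 4) → 0 H
  atom 5: O, bond orders sum to 2 (valence 2) → 0 H
  atom 6: C, bond orders sum to 3 (valence 4) → 1 H
  atom 7: C, bond orders sum to 3 (valence 4) → 1 H
  atom 8: O, bond orders sum to 2 (valence 2) → 0 H
  atom 9: C, bond orders sum to 3 (valence 4) → 1 H
  atom 10: C, bond orders sum to 1 (valence 4) → 3 H
  atom 11: F (halogen, monovalent) → 0 H
  atom 12: C, bond orders sum to 3 (valence 4) → 1 H
  atom 13: C, bond orders sum to 1 (valence 4) → 3 H
  atom 14: C, bond orders sum to 3 (valence 4) → 1 H
  atom 15: C, bond orders sum to 4 (valence 4) → 0 H
  atom 16: O, bond orders sum to 2 (valence 2) → 0 H
  atom 17: N, bond orders sum to 1 (valence 3) → 2 H
  atom 18: C, bond orders sum to 2 (valence 4) → 2 H
  atom 19: C, bond orders sum to 2 (valence 4) → 2 H
  atom 20: C, bond orders sum to 4 (valence 4) → 0 H
  atom 21: N, bond orders sum to 1 (valence 3) → 2 H
  atom 22: O, bond orders sum to 2 (valence 2) → 0 H
Totals → C:15, H:25, F:1, N:2, O:4.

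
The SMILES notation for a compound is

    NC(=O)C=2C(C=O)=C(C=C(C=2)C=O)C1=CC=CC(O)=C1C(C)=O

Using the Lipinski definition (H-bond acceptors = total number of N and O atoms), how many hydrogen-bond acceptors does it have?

N atoms: 1; O atoms: 5.
Lipinski HBA = 1 + 5 = 6.

6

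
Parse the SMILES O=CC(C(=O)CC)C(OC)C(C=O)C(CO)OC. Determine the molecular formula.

Walk through each heavy atom and fill implicit hydrogens from standard valence (C 4, N 3, O 2, S 2, halogen 1):
  atom 1: O, bond orders sum to 2 (valence 2) → 0 H
  atom 2: C, bond orders sum to 3 (valence 4) → 1 H
  atom 3: C, bond orders sum to 3 (valence 4) → 1 H
  atom 4: C, bond orders sum to 4 (valence 4) → 0 H
  atom 5: O, bond orders sum to 2 (valence 2) → 0 H
  atom 6: C, bond orders sum to 2 (valence 4) → 2 H
  atom 7: C, bond orders sum to 1 (valence 4) → 3 H
  atom 8: C, bond orders sum to 3 (valence 4) → 1 H
  atom 9: O, bond orders sum to 2 (valence 2) → 0 H
  atom 10: C, bond orders sum to 1 (valence 4) → 3 H
  atom 11: C, bond orders sum to 3 (valence 4) → 1 H
  atom 12: C, bond orders sum to 3 (valence 4) → 1 H
  atom 13: O, bond orders sum to 2 (valence 2) → 0 H
  atom 14: C, bond orders sum to 3 (valence 4) → 1 H
  atom 15: C, bond orders sum to 2 (valence 4) → 2 H
  atom 16: O, bond orders sum to 1 (valence 2) → 1 H
  atom 17: O, bond orders sum to 2 (valence 2) → 0 H
  atom 18: C, bond orders sum to 1 (valence 4) → 3 H
Totals → C:12, H:20, O:6.
In Hill order: C12H20O6.

C12H20O6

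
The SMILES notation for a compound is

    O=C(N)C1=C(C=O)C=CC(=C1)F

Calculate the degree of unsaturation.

6

Degree of unsaturation = (number of rings) + (number of π bonds).
Ring closures in the SMILES: 1.
π bonds: 5 double bonds (each 1 DoU) → 5 DoU from unsaturation.
Total DoU = 1 + 5 = 6.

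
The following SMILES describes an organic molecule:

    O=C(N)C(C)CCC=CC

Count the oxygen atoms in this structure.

1

Scan the SMILES for O atoms (remember two-letter symbols like Cl and Br are single atoms).
Oxygen count: 1.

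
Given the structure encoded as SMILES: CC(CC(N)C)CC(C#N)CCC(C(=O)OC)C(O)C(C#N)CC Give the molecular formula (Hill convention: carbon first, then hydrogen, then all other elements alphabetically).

Walk through each heavy atom and fill implicit hydrogens from standard valence (C 4, N 3, O 2, S 2, halogen 1):
  atom 1: C, bond orders sum to 1 (valence 4) → 3 H
  atom 2: C, bond orders sum to 3 (valence 4) → 1 H
  atom 3: C, bond orders sum to 2 (valence 4) → 2 H
  atom 4: C, bond orders sum to 3 (valence 4) → 1 H
  atom 5: N, bond orders sum to 1 (valence 3) → 2 H
  atom 6: C, bond orders sum to 1 (valence 4) → 3 H
  atom 7: C, bond orders sum to 2 (valence 4) → 2 H
  atom 8: C, bond orders sum to 3 (valence 4) → 1 H
  atom 9: C, bond orders sum to 4 (valence 4) → 0 H
  atom 10: N, bond orders sum to 3 (valence 3) → 0 H
  atom 11: C, bond orders sum to 2 (valence 4) → 2 H
  atom 12: C, bond orders sum to 2 (valence 4) → 2 H
  atom 13: C, bond orders sum to 3 (valence 4) → 1 H
  atom 14: C, bond orders sum to 4 (valence 4) → 0 H
  atom 15: O, bond orders sum to 2 (valence 2) → 0 H
  atom 16: O, bond orders sum to 2 (valence 2) → 0 H
  atom 17: C, bond orders sum to 1 (valence 4) → 3 H
  atom 18: C, bond orders sum to 3 (valence 4) → 1 H
  atom 19: O, bond orders sum to 1 (valence 2) → 1 H
  atom 20: C, bond orders sum to 3 (valence 4) → 1 H
  atom 21: C, bond orders sum to 4 (valence 4) → 0 H
  atom 22: N, bond orders sum to 3 (valence 3) → 0 H
  atom 23: C, bond orders sum to 2 (valence 4) → 2 H
  atom 24: C, bond orders sum to 1 (valence 4) → 3 H
Totals → C:18, H:31, N:3, O:3.
In Hill order: C18H31N3O3.

C18H31N3O3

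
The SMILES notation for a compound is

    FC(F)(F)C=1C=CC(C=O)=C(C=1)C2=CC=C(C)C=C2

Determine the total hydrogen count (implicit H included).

Walk through each heavy atom and fill implicit hydrogens from standard valence (C 4, N 3, O 2, S 2, halogen 1):
  atom 1: F (halogen, monovalent) → 0 H
  atom 2: C, bond orders sum to 4 (valence 4) → 0 H
  atom 3: F (halogen, monovalent) → 0 H
  atom 4: F (halogen, monovalent) → 0 H
  atom 5: C, bond orders sum to 4 (valence 4) → 0 H
  atom 6: C, bond orders sum to 3 (valence 4) → 1 H
  atom 7: C, bond orders sum to 3 (valence 4) → 1 H
  atom 8: C, bond orders sum to 4 (valence 4) → 0 H
  atom 9: C, bond orders sum to 3 (valence 4) → 1 H
  atom 10: O, bond orders sum to 2 (valence 2) → 0 H
  atom 11: C, bond orders sum to 4 (valence 4) → 0 H
  atom 12: C, bond orders sum to 3 (valence 4) → 1 H
  atom 13: C, bond orders sum to 4 (valence 4) → 0 H
  atom 14: C, bond orders sum to 3 (valence 4) → 1 H
  atom 15: C, bond orders sum to 3 (valence 4) → 1 H
  atom 16: C, bond orders sum to 4 (valence 4) → 0 H
  atom 17: C, bond orders sum to 1 (valence 4) → 3 H
  atom 18: C, bond orders sum to 3 (valence 4) → 1 H
  atom 19: C, bond orders sum to 3 (valence 4) → 1 H
Total hydrogens: 11.

11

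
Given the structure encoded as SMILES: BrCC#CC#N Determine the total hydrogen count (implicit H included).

2

Walk through each heavy atom and fill implicit hydrogens from standard valence (C 4, N 3, O 2, S 2, halogen 1):
  atom 1: Br (halogen, monovalent) → 0 H
  atom 2: C, bond orders sum to 2 (valence 4) → 2 H
  atom 3: C, bond orders sum to 4 (valence 4) → 0 H
  atom 4: C, bond orders sum to 4 (valence 4) → 0 H
  atom 5: C, bond orders sum to 4 (valence 4) → 0 H
  atom 6: N, bond orders sum to 3 (valence 3) → 0 H
Total hydrogens: 2.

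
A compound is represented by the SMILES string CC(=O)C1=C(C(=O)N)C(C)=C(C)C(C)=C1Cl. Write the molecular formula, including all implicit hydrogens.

C12H14ClNO2

Walk through each heavy atom and fill implicit hydrogens from standard valence (C 4, N 3, O 2, S 2, halogen 1):
  atom 1: C, bond orders sum to 1 (valence 4) → 3 H
  atom 2: C, bond orders sum to 4 (valence 4) → 0 H
  atom 3: O, bond orders sum to 2 (valence 2) → 0 H
  atom 4: C, bond orders sum to 4 (valence 4) → 0 H
  atom 5: C, bond orders sum to 4 (valence 4) → 0 H
  atom 6: C, bond orders sum to 4 (valence 4) → 0 H
  atom 7: O, bond orders sum to 2 (valence 2) → 0 H
  atom 8: N, bond orders sum to 1 (valence 3) → 2 H
  atom 9: C, bond orders sum to 4 (valence 4) → 0 H
  atom 10: C, bond orders sum to 1 (valence 4) → 3 H
  atom 11: C, bond orders sum to 4 (valence 4) → 0 H
  atom 12: C, bond orders sum to 1 (valence 4) → 3 H
  atom 13: C, bond orders sum to 4 (valence 4) → 0 H
  atom 14: C, bond orders sum to 1 (valence 4) → 3 H
  atom 15: C, bond orders sum to 4 (valence 4) → 0 H
  atom 16: Cl (halogen, monovalent) → 0 H
Totals → C:12, H:14, Cl:1, N:1, O:2.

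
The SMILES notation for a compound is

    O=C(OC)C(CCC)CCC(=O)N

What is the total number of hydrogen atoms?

17

Walk through each heavy atom and fill implicit hydrogens from standard valence (C 4, N 3, O 2, S 2, halogen 1):
  atom 1: O, bond orders sum to 2 (valence 2) → 0 H
  atom 2: C, bond orders sum to 4 (valence 4) → 0 H
  atom 3: O, bond orders sum to 2 (valence 2) → 0 H
  atom 4: C, bond orders sum to 1 (valence 4) → 3 H
  atom 5: C, bond orders sum to 3 (valence 4) → 1 H
  atom 6: C, bond orders sum to 2 (valence 4) → 2 H
  atom 7: C, bond orders sum to 2 (valence 4) → 2 H
  atom 8: C, bond orders sum to 1 (valence 4) → 3 H
  atom 9: C, bond orders sum to 2 (valence 4) → 2 H
  atom 10: C, bond orders sum to 2 (valence 4) → 2 H
  atom 11: C, bond orders sum to 4 (valence 4) → 0 H
  atom 12: O, bond orders sum to 2 (valence 2) → 0 H
  atom 13: N, bond orders sum to 1 (valence 3) → 2 H
Total hydrogens: 17.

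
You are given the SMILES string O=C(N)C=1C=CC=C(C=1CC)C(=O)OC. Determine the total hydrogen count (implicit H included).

13

Walk through each heavy atom and fill implicit hydrogens from standard valence (C 4, N 3, O 2, S 2, halogen 1):
  atom 1: O, bond orders sum to 2 (valence 2) → 0 H
  atom 2: C, bond orders sum to 4 (valence 4) → 0 H
  atom 3: N, bond orders sum to 1 (valence 3) → 2 H
  atom 4: C, bond orders sum to 4 (valence 4) → 0 H
  atom 5: C, bond orders sum to 3 (valence 4) → 1 H
  atom 6: C, bond orders sum to 3 (valence 4) → 1 H
  atom 7: C, bond orders sum to 3 (valence 4) → 1 H
  atom 8: C, bond orders sum to 4 (valence 4) → 0 H
  atom 9: C, bond orders sum to 4 (valence 4) → 0 H
  atom 10: C, bond orders sum to 2 (valence 4) → 2 H
  atom 11: C, bond orders sum to 1 (valence 4) → 3 H
  atom 12: C, bond orders sum to 4 (valence 4) → 0 H
  atom 13: O, bond orders sum to 2 (valence 2) → 0 H
  atom 14: O, bond orders sum to 2 (valence 2) → 0 H
  atom 15: C, bond orders sum to 1 (valence 4) → 3 H
Total hydrogens: 13.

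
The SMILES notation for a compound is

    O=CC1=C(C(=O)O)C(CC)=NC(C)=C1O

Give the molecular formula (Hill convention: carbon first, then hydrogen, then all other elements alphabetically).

Walk through each heavy atom and fill implicit hydrogens from standard valence (C 4, N 3, O 2, S 2, halogen 1):
  atom 1: O, bond orders sum to 2 (valence 2) → 0 H
  atom 2: C, bond orders sum to 3 (valence 4) → 1 H
  atom 3: C, bond orders sum to 4 (valence 4) → 0 H
  atom 4: C, bond orders sum to 4 (valence 4) → 0 H
  atom 5: C, bond orders sum to 4 (valence 4) → 0 H
  atom 6: O, bond orders sum to 2 (valence 2) → 0 H
  atom 7: O, bond orders sum to 1 (valence 2) → 1 H
  atom 8: C, bond orders sum to 4 (valence 4) → 0 H
  atom 9: C, bond orders sum to 2 (valence 4) → 2 H
  atom 10: C, bond orders sum to 1 (valence 4) → 3 H
  atom 11: N, bond orders sum to 3 (valence 3) → 0 H
  atom 12: C, bond orders sum to 4 (valence 4) → 0 H
  atom 13: C, bond orders sum to 1 (valence 4) → 3 H
  atom 14: C, bond orders sum to 4 (valence 4) → 0 H
  atom 15: O, bond orders sum to 1 (valence 2) → 1 H
Totals → C:10, H:11, N:1, O:4.
In Hill order: C10H11NO4.

C10H11NO4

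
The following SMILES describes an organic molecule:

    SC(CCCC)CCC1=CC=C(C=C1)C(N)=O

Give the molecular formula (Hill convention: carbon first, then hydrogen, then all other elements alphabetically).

C14H21NOS

Walk through each heavy atom and fill implicit hydrogens from standard valence (C 4, N 3, O 2, S 2, halogen 1):
  atom 1: S, bond orders sum to 1 (valence 2) → 1 H
  atom 2: C, bond orders sum to 3 (valence 4) → 1 H
  atom 3: C, bond orders sum to 2 (valence 4) → 2 H
  atom 4: C, bond orders sum to 2 (valence 4) → 2 H
  atom 5: C, bond orders sum to 2 (valence 4) → 2 H
  atom 6: C, bond orders sum to 1 (valence 4) → 3 H
  atom 7: C, bond orders sum to 2 (valence 4) → 2 H
  atom 8: C, bond orders sum to 2 (valence 4) → 2 H
  atom 9: C, bond orders sum to 4 (valence 4) → 0 H
  atom 10: C, bond orders sum to 3 (valence 4) → 1 H
  atom 11: C, bond orders sum to 3 (valence 4) → 1 H
  atom 12: C, bond orders sum to 4 (valence 4) → 0 H
  atom 13: C, bond orders sum to 3 (valence 4) → 1 H
  atom 14: C, bond orders sum to 3 (valence 4) → 1 H
  atom 15: C, bond orders sum to 4 (valence 4) → 0 H
  atom 16: N, bond orders sum to 1 (valence 3) → 2 H
  atom 17: O, bond orders sum to 2 (valence 2) → 0 H
Totals → C:14, H:21, N:1, O:1, S:1.
In Hill order: C14H21NOS.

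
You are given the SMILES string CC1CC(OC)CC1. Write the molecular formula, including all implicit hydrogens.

C7H14O

Walk through each heavy atom and fill implicit hydrogens from standard valence (C 4, N 3, O 2, S 2, halogen 1):
  atom 1: C, bond orders sum to 1 (valence 4) → 3 H
  atom 2: C, bond orders sum to 3 (valence 4) → 1 H
  atom 3: C, bond orders sum to 2 (valence 4) → 2 H
  atom 4: C, bond orders sum to 3 (valence 4) → 1 H
  atom 5: O, bond orders sum to 2 (valence 2) → 0 H
  atom 6: C, bond orders sum to 1 (valence 4) → 3 H
  atom 7: C, bond orders sum to 2 (valence 4) → 2 H
  atom 8: C, bond orders sum to 2 (valence 4) → 2 H
Totals → C:7, H:14, O:1.
In Hill order: C7H14O.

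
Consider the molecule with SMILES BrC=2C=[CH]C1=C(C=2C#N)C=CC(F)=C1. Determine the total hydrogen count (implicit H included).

Walk through each heavy atom and fill implicit hydrogens from standard valence (C 4, N 3, O 2, S 2, halogen 1):
  atom 1: Br (halogen, monovalent) → 0 H
  atom 2: C, bond orders sum to 4 (valence 4) → 0 H
  atom 3: C, bond orders sum to 3 (valence 4) → 1 H
  atom 4: C with explicit H count 1
  atom 5: C, bond orders sum to 4 (valence 4) → 0 H
  atom 6: C, bond orders sum to 4 (valence 4) → 0 H
  atom 7: C, bond orders sum to 4 (valence 4) → 0 H
  atom 8: C, bond orders sum to 4 (valence 4) → 0 H
  atom 9: N, bond orders sum to 3 (valence 3) → 0 H
  atom 10: C, bond orders sum to 3 (valence 4) → 1 H
  atom 11: C, bond orders sum to 3 (valence 4) → 1 H
  atom 12: C, bond orders sum to 4 (valence 4) → 0 H
  atom 13: F (halogen, monovalent) → 0 H
  atom 14: C, bond orders sum to 3 (valence 4) → 1 H
Total hydrogens: 5.

5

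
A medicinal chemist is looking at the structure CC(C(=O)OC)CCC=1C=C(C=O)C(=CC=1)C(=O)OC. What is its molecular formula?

Walk through each heavy atom and fill implicit hydrogens from standard valence (C 4, N 3, O 2, S 2, halogen 1):
  atom 1: C, bond orders sum to 1 (valence 4) → 3 H
  atom 2: C, bond orders sum to 3 (valence 4) → 1 H
  atom 3: C, bond orders sum to 4 (valence 4) → 0 H
  atom 4: O, bond orders sum to 2 (valence 2) → 0 H
  atom 5: O, bond orders sum to 2 (valence 2) → 0 H
  atom 6: C, bond orders sum to 1 (valence 4) → 3 H
  atom 7: C, bond orders sum to 2 (valence 4) → 2 H
  atom 8: C, bond orders sum to 2 (valence 4) → 2 H
  atom 9: C, bond orders sum to 4 (valence 4) → 0 H
  atom 10: C, bond orders sum to 3 (valence 4) → 1 H
  atom 11: C, bond orders sum to 4 (valence 4) → 0 H
  atom 12: C, bond orders sum to 3 (valence 4) → 1 H
  atom 13: O, bond orders sum to 2 (valence 2) → 0 H
  atom 14: C, bond orders sum to 4 (valence 4) → 0 H
  atom 15: C, bond orders sum to 3 (valence 4) → 1 H
  atom 16: C, bond orders sum to 3 (valence 4) → 1 H
  atom 17: C, bond orders sum to 4 (valence 4) → 0 H
  atom 18: O, bond orders sum to 2 (valence 2) → 0 H
  atom 19: O, bond orders sum to 2 (valence 2) → 0 H
  atom 20: C, bond orders sum to 1 (valence 4) → 3 H
Totals → C:15, H:18, O:5.
In Hill order: C15H18O5.

C15H18O5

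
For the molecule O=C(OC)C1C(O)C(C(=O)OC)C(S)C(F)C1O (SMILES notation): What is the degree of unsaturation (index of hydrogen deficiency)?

Degree of unsaturation = (number of rings) + (number of π bonds).
Ring closures in the SMILES: 1.
π bonds: 2 double bonds (each 1 DoU) → 2 DoU from unsaturation.
Total DoU = 1 + 2 = 3.

3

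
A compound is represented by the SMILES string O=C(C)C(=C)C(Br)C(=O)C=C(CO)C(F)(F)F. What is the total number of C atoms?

10

Count every carbon token in the SMILES (each C, including those in ring-closure positions and inside branches).
Carbon count: 10.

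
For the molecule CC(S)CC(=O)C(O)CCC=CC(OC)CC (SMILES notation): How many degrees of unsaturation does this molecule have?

Molecular formula: C13H24O3S.
DoU = (2C + 2 + N − H − X) / 2, where X is the halogen count and O/S are ignored.
    = (2·13 + 2 + 0 − 24 − 0) / 2 = 4 / 2 = 2.

2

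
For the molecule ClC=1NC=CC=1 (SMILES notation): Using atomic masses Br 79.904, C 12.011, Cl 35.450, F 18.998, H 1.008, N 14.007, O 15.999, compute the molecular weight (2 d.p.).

101.53 g/mol

First, the molecular formula is C4H4ClN (counting implicit H from valence).
  C: 4 × 12.011 = 48.044
  Cl: 1 × 35.450 = 35.450
  H: 4 × 1.008 = 4.032
  N: 1 × 14.007 = 14.007
Sum: 4×12.011 + 1×35.450 + 4×1.008 + 1×14.007 = 101.533 → 101.53 g/mol.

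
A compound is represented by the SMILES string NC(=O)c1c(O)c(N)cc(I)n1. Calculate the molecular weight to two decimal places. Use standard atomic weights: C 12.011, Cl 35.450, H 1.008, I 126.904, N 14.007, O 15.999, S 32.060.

279.04 g/mol

First, the molecular formula is C6H6IN3O2 (counting implicit H from valence).
  C: 6 × 12.011 = 72.066
  H: 6 × 1.008 = 6.048
  I: 1 × 126.904 = 126.904
  N: 3 × 14.007 = 42.021
  O: 2 × 15.999 = 31.998
Sum: 6×12.011 + 6×1.008 + 1×126.904 + 3×14.007 + 2×15.999 = 279.037 → 279.04 g/mol.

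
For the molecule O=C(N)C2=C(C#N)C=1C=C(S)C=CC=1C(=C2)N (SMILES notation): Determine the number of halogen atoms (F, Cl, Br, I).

Scan the SMILES for the halogen motif — none present.
Groups that are present: 1 amide, 1 nitrile, 1 primary amine, 1 thiol.

0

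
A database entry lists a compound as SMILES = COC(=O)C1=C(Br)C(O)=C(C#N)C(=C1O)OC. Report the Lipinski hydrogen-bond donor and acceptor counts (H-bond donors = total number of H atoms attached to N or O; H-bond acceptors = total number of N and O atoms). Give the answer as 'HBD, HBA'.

2, 6

Donors: find every N or O and count the H atoms it carries.
  atom 2 (O): bond orders sum to 2 → 0 H
  atom 4 (O): bond orders sum to 2 → 0 H
  atom 9 (O): bond orders sum to 1 → 1 H
  atom 12 (N): bond orders sum to 3 → 0 H
  atom 15 (O): bond orders sum to 1 → 1 H
  atom 16 (O): bond orders sum to 2 → 0 H
Lipinski HBD = 2.
Acceptors: N atoms = 1, O atoms = 5 → HBA = 6.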